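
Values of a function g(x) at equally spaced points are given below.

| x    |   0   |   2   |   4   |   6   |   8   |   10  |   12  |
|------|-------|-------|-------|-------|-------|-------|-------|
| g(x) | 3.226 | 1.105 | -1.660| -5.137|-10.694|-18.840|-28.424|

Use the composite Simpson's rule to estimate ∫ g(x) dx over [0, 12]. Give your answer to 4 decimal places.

h = 2, n = 6.
(h/3)·[y₀ + 4y₁ + 2y₂ + 4y₃ + 2y₄ + 4y₅ + y₆] = 0.666667·(-141.394) = -94.2627.

-94.2627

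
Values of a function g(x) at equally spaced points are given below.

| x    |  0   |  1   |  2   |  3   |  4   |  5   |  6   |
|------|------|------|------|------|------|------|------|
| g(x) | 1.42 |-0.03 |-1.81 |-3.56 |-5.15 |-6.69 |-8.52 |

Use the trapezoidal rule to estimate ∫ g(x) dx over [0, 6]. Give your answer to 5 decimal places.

h = 1, n = 6.
(h/2)·[y₀ + 2y₁ + 2y₂ + 2y₃ + 2y₄ + 2y₅ + y₆] = 0.5·(-41.58) = -20.79000.

-20.79000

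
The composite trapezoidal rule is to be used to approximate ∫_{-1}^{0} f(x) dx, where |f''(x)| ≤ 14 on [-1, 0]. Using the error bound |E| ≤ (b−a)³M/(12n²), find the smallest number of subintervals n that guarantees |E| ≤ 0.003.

Need 14/(12n²) ≤ 0.003.
n² ≥ 14/(12·0.003) = 388.889 ⇒ n ≥ 19.7203, so the smallest n is 20.

20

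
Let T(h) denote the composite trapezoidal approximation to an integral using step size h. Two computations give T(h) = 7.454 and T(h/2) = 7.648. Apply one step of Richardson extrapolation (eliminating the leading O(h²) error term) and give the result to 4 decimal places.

R = (4·T(h/2) − T(h)) / 3 = (4·7.648 − 7.454)/3 = (23.138)/3 = 7.7127.

7.7127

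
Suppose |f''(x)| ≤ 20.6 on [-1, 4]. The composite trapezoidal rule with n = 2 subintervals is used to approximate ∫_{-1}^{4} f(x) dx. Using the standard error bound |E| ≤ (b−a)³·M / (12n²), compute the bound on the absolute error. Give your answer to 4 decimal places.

|E| ≤ (5)³·20.6 / (12·2²) = 2575/48 = 53.6458.

53.6458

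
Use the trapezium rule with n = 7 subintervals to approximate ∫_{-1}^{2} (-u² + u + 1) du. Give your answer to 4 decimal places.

1.4082

h = (2 − (-1))/7 = 0.428571.
Nodes u₀,…,u₇ = -1, -0.571429, -0.142857, 0.285714, 0.714286, 1.142857, 1.571429, 2.
f(u) = -u² + u + 1: f₀=-1, f₁=0.102041, f₂=0.836735, f₃=1.204082, f₄=1.204082, f₅=0.836735, f₆=0.102041, f₇=-1.
(h/2)·[f₀ + 2f₁ + 2f₂ + 2f₃ + 2f₄ + 2f₅ + 2f₆ + f₇] = 0.214286·(6.571429) = 1.4082.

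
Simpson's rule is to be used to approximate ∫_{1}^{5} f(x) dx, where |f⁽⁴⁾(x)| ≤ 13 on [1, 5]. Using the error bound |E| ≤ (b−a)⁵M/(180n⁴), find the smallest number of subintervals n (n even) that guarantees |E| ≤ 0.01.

10

Need 13312/(180n⁴) ≤ 0.01.
n⁴ ≥ 13312/(180·0.01) = 7395.56 ⇒ n ≥ 9.2735, so the smallest even n is 10. (n must be even for Simpson's rule.)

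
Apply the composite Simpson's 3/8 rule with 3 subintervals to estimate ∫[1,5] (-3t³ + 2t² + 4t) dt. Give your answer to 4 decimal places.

h = (5 − 1)/3 = 1.333333.
Nodes t₀,…,t₃ = 1, 2.333333, 3.666667, 5.
f(t) = -3t³ + 2t² + 4t: f₀=3, f₁=-17.888889, f₂=-106.333333, f₃=-305.
(3h/8)·[f₀ + 3f₁ + 3f₂ + f₃] = 0.5·(-674.666667) = -337.3333.

-337.3333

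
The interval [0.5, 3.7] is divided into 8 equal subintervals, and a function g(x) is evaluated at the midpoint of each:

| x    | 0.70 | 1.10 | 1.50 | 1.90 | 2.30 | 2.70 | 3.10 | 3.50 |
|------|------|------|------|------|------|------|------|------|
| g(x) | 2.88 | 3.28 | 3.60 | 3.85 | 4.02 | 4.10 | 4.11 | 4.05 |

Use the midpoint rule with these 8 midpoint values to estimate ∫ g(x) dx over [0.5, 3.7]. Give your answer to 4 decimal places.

11.9560

h = 0.4, n = 8.
h·[y(m₁) + y(m₂) + y(m₃) + y(m₄) + y(m₅) + y(m₆) + y(m₇) + y(m₈)] = 0.4·(29.89) = 11.9560.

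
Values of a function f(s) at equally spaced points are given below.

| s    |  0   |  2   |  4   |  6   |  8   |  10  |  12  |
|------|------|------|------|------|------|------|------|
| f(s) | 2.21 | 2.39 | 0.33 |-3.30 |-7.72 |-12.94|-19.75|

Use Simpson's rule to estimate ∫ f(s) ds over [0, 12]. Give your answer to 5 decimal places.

-58.48000

h = 2, n = 6.
(h/3)·[y₀ + 4y₁ + 2y₂ + 4y₃ + 2y₄ + 4y₅ + y₆] = 0.666667·(-87.72) = -58.48000.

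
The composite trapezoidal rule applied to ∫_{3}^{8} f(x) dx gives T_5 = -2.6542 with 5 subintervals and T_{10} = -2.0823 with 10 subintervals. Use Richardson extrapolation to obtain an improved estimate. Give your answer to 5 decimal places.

R = (4·T_{10} − T_5) / 3 = (4·(-2.0823) − (-2.6542))/3 = (-5.6750)/3 = -1.89167.

-1.89167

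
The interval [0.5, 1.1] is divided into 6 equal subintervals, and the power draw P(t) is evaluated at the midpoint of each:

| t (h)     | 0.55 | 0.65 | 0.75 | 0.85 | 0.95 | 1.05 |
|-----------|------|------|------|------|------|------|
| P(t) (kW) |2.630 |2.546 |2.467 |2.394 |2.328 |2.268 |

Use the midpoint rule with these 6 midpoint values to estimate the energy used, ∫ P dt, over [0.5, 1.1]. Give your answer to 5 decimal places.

1.46330

h = 0.1, n = 6.
h·[y(m₁) + y(m₂) + y(m₃) + y(m₄) + y(m₅) + y(m₆)] = 0.1·(14.633) = 1.46330.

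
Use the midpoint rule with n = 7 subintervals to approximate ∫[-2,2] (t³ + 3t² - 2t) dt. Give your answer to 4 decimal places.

15.6735

h = (2 − (-2))/7 = 0.571429.
Midpoints m₁,…,m₇ = -1.714286, -1.142857, -0.571429, 0, 0.571429, 1.142857, 1.714286.
f(m₁)=7.206997, f(m₂)=4.711370, f(m₃)=1.935860, f(m₄)=0, f(m₅)=0.023324, f(m₆)=3.125364, f(m₇)=10.425656.
h·[f(m₁) + f(m₂) + f(m₃) + f(m₄) + f(m₅) + f(m₆) + f(m₇)] = 0.571429·(27.428571) = 15.6735.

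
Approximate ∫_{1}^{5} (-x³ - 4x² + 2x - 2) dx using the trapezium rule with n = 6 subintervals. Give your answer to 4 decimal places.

-309.1852

h = (5 − 1)/6 = 0.666667.
Nodes x₀,…,x₆ = 1, 1.666667, 2.333333, 3, 3.666667, 4.333333, 5.
f(x) = -x³ - 4x² + 2x - 2: f₀=-5, f₁=-14.407407, f₂=-31.814815, f₃=-59, f₄=-97.740741, f₅=-149.814815, f₆=-217.
(h/2)·[f₀ + 2f₁ + 2f₂ + 2f₃ + 2f₄ + 2f₅ + f₆] = 0.333333·(-927.555556) = -309.1852.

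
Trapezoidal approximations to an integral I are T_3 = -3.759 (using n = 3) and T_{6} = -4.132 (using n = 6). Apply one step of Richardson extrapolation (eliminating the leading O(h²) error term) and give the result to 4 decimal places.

-4.2563

R = (4·T_{6} − T_3) / 3 = (4·(-4.132) − (-3.759))/3 = (-12.769)/3 = -4.2563.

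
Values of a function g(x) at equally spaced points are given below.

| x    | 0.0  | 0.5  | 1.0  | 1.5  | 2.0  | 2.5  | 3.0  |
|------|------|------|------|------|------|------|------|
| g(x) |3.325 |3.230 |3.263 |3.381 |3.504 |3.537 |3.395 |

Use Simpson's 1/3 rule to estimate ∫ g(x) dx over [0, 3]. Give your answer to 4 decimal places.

h = 0.5, n = 6.
(h/3)·[y₀ + 4y₁ + 2y₂ + 4y₃ + 2y₄ + 4y₅ + y₆] = 0.166667·(60.846) = 10.1410.

10.1410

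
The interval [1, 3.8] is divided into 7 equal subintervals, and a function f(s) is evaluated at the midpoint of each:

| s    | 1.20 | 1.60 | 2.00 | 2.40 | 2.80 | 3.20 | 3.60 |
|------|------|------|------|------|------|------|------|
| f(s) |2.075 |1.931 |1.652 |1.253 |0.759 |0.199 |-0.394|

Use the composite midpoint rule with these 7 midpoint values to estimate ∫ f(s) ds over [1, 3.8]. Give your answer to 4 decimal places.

h = 0.4, n = 7.
h·[y(m₁) + y(m₂) + y(m₃) + y(m₄) + y(m₅) + y(m₆) + y(m₇)] = 0.4·(7.475) = 2.9900.

2.9900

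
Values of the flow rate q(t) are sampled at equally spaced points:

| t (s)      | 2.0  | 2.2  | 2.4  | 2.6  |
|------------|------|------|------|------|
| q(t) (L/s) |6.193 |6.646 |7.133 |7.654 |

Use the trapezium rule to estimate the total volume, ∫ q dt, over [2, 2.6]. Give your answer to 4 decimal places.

h = 0.2, n = 3.
(h/2)·[y₀ + 2y₁ + 2y₂ + y₃] = 0.1·(41.405) = 4.1405.

4.1405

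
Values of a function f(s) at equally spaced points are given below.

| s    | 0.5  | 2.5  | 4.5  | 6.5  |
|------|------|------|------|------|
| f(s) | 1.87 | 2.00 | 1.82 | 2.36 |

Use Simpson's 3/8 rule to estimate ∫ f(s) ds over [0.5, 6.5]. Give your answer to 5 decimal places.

11.76750

h = 2, n = 3.
(3h/8)·[y₀ + 3y₁ + 3y₂ + y₃] = 0.75·(15.69) = 11.76750.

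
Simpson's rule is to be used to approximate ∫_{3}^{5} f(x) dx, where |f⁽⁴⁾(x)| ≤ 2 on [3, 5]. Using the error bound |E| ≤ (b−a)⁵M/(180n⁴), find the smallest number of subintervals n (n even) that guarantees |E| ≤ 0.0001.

8

Need 64/(180n⁴) ≤ 0.0001.
n⁴ ≥ 64/(180·0.0001) = 3555.56 ⇒ n ≥ 7.7219, so the smallest even n is 8. (n must be even for Simpson's rule.)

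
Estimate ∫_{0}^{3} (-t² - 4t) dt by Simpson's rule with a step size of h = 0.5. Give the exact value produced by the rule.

h = (3 − 0)/6 = 0.5.
Nodes t₀,…,t₆ = 0, 0.5, 1, 1.5, 2, 2.5, 3.
f(t) = -t² - 4t: f₀=0, f₁=-2.25, f₂=-5, f₃=-8.25, f₄=-12, f₅=-16.25, f₆=-21.
(h/3)·[f₀ + 4f₁ + 2f₂ + 4f₃ + 2f₄ + 4f₅ + f₆] = 0.166667·(-162) = -27.

-27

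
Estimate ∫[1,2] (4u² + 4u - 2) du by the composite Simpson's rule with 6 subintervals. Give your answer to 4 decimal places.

13.3333

h = (2 − 1)/6 = 0.166667.
Nodes u₀,…,u₆ = 1, 1.166667, 1.333333, 1.5, 1.666667, 1.833333, 2.
f(u) = 4u² + 4u - 2: f₀=6, f₁=8.111111, f₂=10.444444, f₃=13, f₄=15.777778, f₅=18.777778, f₆=22.
(h/3)·[f₀ + 4f₁ + 2f₂ + 4f₃ + 2f₄ + 4f₅ + f₆] = 0.055556·(240) = 13.3333.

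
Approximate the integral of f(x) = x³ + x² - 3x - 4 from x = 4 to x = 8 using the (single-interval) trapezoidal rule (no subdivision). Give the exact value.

1224

T = (b−a)/2 · [f(4) + f(8)] = 2·[64 + 548] = 1224.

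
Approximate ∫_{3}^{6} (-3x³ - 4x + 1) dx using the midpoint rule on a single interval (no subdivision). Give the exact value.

-871.125

M = (b−a)·f(4.5) = 3·(-290.375) = -871.125.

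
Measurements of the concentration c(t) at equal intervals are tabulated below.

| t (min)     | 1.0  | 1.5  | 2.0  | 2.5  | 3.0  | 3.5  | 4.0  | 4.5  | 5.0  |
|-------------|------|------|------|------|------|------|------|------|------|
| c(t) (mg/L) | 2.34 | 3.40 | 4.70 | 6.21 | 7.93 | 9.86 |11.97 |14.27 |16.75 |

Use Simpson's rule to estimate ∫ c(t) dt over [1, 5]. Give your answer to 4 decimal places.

33.8750

h = 0.5, n = 8.
(h/3)·[y₀ + 4y₁ + 2y₂ + 4y₃ + 2y₄ + 4y₅ + 2y₆ + 4y₇ + y₈] = 0.166667·(203.25) = 33.8750.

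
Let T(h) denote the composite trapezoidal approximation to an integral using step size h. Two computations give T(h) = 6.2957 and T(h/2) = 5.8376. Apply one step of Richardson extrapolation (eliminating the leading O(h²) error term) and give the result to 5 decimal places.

R = (4·T(h/2) − T(h)) / 3 = (4·5.8376 − 6.2957)/3 = (17.0547)/3 = 5.68490.

5.68490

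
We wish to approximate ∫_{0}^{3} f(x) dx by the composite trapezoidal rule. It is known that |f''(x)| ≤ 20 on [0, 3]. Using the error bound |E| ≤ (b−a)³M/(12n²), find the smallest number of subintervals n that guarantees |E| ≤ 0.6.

9

Need 540/(12n²) ≤ 0.6.
n² ≥ 540/(12·0.6) = 75 ⇒ n ≥ 8.6603, so the smallest n is 9.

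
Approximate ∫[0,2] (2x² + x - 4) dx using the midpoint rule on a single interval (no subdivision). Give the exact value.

M = (b−a)·f(1) = 2·(-1) = -2.

-2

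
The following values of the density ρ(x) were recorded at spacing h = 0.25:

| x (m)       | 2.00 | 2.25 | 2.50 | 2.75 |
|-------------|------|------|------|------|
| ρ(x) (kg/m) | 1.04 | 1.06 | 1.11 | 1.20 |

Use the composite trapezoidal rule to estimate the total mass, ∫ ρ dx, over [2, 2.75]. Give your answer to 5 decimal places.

0.82250

h = 0.25, n = 3.
(h/2)·[y₀ + 2y₁ + 2y₂ + y₃] = 0.125·(6.58) = 0.82250.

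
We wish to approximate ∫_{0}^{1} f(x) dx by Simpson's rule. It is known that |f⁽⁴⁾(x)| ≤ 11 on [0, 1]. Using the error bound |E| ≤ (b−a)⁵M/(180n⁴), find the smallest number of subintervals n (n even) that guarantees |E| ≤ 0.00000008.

Need 11/(180n⁴) ≤ 0.00000008.
n⁴ ≥ 11/(180·0.00000008) = 763889 ⇒ n ≥ 29.5636, so the smallest even n is 30. (n must be even for Simpson's rule.)

30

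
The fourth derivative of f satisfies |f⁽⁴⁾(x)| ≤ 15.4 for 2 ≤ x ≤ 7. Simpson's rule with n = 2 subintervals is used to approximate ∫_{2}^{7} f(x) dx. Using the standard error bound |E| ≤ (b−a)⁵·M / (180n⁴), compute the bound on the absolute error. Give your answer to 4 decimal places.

|E| ≤ (5)⁵·15.4 / (180·2⁴) = 48125/2880 = 16.7101.

16.7101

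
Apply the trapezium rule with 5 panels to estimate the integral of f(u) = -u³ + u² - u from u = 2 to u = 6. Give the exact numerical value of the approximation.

h = (6 − 2)/5 = 0.8.
Nodes u₀,…,u₅ = 2, 2.8, 3.6, 4.4, 5.2, 6.
f(u) = -u³ + u² - u: f₀=-6, f₁=-16.912, f₂=-37.296, f₃=-70.224, f₄=-118.768, f₅=-186.
(h/2)·[f₀ + 2f₁ + 2f₂ + 2f₃ + 2f₄ + f₅] = 0.4·(-678.4) = -271.36.

-271.36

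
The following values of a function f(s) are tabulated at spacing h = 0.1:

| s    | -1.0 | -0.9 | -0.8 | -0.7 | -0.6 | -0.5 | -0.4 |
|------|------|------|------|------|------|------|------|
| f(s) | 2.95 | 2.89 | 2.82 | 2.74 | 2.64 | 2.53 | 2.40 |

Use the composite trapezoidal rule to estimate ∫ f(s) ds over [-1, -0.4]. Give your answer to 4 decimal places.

1.6295

h = 0.1, n = 6.
(h/2)·[y₀ + 2y₁ + 2y₂ + 2y₃ + 2y₄ + 2y₅ + y₆] = 0.05·(32.59) = 1.6295.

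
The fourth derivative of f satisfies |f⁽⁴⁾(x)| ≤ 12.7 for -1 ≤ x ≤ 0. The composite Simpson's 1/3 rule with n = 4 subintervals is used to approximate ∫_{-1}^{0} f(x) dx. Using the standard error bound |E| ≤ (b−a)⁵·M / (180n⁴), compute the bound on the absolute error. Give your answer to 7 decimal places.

|E| ≤ (1)⁵·12.7 / (180·4⁴) = 12.7/46080 = 0.0002756.

0.0002756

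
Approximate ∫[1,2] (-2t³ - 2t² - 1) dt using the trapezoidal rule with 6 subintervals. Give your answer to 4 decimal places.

h = (2 − 1)/6 = 0.166667.
Nodes t₀,…,t₆ = 1, 1.166667, 1.333333, 1.5, 1.666667, 1.833333, 2.
f(t) = -2t³ - 2t² - 1: f₀=-5, f₁=-6.898148, f₂=-9.296296, f₃=-12.25, f₄=-15.814815, f₅=-20.046296, f₆=-25.
(h/2)·[f₀ + 2f₁ + 2f₂ + 2f₃ + 2f₄ + 2f₅ + f₆] = 0.083333·(-158.611111) = -13.2176.

-13.2176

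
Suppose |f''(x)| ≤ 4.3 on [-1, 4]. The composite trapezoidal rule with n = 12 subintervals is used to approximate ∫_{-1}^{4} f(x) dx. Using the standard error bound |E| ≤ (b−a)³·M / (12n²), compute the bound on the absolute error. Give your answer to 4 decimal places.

0.3111

|E| ≤ (5)³·4.3 / (12·12²) = 537.5/1728 = 0.3111.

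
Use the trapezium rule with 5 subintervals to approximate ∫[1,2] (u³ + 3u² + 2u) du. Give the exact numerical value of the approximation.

h = (2 − 1)/5 = 0.2.
Nodes u₀,…,u₅ = 1, 1.2, 1.4, 1.6, 1.8, 2.
f(u) = u³ + 3u² + 2u: f₀=6, f₁=8.448, f₂=11.424, f₃=14.976, f₄=19.152, f₅=24.
(h/2)·[f₀ + 2f₁ + 2f₂ + 2f₃ + 2f₄ + f₅] = 0.1·(138) = 13.8.

13.8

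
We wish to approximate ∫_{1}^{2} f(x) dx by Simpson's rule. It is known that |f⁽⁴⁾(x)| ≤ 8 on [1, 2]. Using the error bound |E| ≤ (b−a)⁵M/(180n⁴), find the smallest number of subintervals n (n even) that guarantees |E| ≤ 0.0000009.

16

Need 8/(180n⁴) ≤ 0.0000009.
n⁴ ≥ 8/(180·0.0000009) = 49382.7 ⇒ n ≥ 14.9071, so the smallest even n is 16. (n must be even for Simpson's rule.)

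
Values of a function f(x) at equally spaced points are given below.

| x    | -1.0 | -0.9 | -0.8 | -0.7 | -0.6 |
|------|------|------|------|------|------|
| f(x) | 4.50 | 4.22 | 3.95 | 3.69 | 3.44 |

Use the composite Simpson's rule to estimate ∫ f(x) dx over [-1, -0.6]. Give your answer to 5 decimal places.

h = 0.1, n = 4.
(h/3)·[y₀ + 4y₁ + 2y₂ + 4y₃ + y₄] = 0.033333·(47.48) = 1.58267.

1.58267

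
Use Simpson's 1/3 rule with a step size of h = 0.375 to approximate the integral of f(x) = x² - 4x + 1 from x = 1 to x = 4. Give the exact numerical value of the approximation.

-6

h = (4 − 1)/8 = 0.375.
Nodes x₀,…,x₈ = 1, 1.375, 1.75, 2.125, 2.5, 2.875, 3.25, 3.625, 4.
f(x) = x² - 4x + 1: f₀=-2, f₁=-2.609375, f₂=-2.9375, f₃=-2.984375, f₄=-2.75, f₅=-2.234375, f₆=-1.4375, f₇=-0.359375, f₈=1.
(h/3)·[f₀ + 4f₁ + 2f₂ + 4f₃ + 2f₄ + 4f₅ + 2f₆ + 4f₇ + f₈] = 0.125·(-48) = -6.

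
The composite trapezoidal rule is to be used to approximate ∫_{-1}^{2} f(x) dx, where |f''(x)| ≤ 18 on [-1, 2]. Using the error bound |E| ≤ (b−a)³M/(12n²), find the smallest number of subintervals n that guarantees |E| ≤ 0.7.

8

Need 486/(12n²) ≤ 0.7.
n² ≥ 486/(12·0.7) = 57.8571 ⇒ n ≥ 7.6064, so the smallest n is 8.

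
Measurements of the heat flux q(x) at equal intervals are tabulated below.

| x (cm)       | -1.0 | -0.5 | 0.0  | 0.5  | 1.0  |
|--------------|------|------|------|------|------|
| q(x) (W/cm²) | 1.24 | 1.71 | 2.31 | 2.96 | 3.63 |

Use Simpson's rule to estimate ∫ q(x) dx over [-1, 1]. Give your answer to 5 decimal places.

h = 0.5, n = 4.
(h/3)·[y₀ + 4y₁ + 2y₂ + 4y₃ + y₄] = 0.166667·(28.17) = 4.69500.

4.69500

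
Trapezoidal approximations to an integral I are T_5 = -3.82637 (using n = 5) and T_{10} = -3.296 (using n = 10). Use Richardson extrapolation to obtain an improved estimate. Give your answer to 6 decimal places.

R = (4·T_{10} − T_5) / 3 = (4·(-3.296) − (-3.82637))/3 = (-9.35763)/3 = -3.119210.

-3.119210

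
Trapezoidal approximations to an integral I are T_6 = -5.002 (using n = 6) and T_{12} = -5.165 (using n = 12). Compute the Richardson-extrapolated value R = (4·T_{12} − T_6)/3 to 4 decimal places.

R = (4·T_{12} − T_6) / 3 = (4·(-5.165) − (-5.002))/3 = (-15.658)/3 = -5.2193.

-5.2193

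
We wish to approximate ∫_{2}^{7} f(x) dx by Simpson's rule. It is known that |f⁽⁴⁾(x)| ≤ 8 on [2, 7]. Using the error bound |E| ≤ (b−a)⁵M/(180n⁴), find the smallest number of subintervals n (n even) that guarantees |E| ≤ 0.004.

Need 25000/(180n⁴) ≤ 0.004.
n⁴ ≥ 25000/(180·0.004) = 34722.2 ⇒ n ≥ 13.6506, so the smallest even n is 14. (n must be even for Simpson's rule.)

14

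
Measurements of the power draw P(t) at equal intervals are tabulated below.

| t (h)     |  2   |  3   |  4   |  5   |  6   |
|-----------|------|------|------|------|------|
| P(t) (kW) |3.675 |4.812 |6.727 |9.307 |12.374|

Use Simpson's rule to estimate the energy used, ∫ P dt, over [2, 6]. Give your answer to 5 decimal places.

28.65967

h = 1, n = 4.
(h/3)·[y₀ + 4y₁ + 2y₂ + 4y₃ + y₄] = 0.333333·(85.979) = 28.65967.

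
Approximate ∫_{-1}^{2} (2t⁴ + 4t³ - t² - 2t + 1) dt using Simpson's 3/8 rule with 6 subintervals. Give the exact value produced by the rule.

h = (2 − (-1))/6 = 0.5.
Nodes t₀,…,t₆ = -1, -0.5, 0, 0.5, 1, 1.5, 2.
f(t) = 2t⁴ + 4t³ - t² - 2t + 1: f₀=0, f₁=1.375, f₂=1, f₃=0.375, f₄=4, f₅=19.375, f₆=57.
(3h/8)·[f₀ + 3f₁ + 3f₂ + 2f₃ + 3f₄ + 3f₅ + f₆] = 0.1875·(135) = 25.3125.

25.3125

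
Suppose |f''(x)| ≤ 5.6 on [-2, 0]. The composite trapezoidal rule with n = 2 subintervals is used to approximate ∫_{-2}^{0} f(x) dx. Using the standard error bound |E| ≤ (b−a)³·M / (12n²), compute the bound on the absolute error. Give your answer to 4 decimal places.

0.9333

|E| ≤ (2)³·5.6 / (12·2²) = 44.8/48 = 0.9333.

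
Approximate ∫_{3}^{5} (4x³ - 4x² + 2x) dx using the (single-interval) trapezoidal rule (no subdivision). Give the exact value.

T = (b−a)/2 · [f(3) + f(5)] = 1·[78 + 410] = 488.

488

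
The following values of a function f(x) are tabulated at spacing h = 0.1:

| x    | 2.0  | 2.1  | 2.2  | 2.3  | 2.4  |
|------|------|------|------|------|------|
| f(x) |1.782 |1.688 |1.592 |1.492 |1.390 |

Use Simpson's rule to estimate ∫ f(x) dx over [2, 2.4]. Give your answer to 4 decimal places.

0.6359

h = 0.1, n = 4.
(h/3)·[y₀ + 4y₁ + 2y₂ + 4y₃ + y₄] = 0.033333·(19.076) = 0.6359.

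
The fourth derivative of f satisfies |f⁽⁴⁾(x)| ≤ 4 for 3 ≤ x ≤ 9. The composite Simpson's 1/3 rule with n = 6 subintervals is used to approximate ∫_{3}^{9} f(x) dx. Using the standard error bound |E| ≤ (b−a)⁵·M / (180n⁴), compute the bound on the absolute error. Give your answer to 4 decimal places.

0.1333

|E| ≤ (6)⁵·4 / (180·6⁴) = 31104/233280 = 0.1333.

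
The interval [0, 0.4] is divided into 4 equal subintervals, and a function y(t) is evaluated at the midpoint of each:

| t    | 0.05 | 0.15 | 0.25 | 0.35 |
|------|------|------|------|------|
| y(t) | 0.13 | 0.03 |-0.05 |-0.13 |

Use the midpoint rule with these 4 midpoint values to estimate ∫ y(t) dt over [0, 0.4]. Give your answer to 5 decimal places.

h = 0.1, n = 4.
h·[y(m₁) + y(m₂) + y(m₃) + y(m₄)] = 0.1·(-0.02) = -0.00200.

-0.00200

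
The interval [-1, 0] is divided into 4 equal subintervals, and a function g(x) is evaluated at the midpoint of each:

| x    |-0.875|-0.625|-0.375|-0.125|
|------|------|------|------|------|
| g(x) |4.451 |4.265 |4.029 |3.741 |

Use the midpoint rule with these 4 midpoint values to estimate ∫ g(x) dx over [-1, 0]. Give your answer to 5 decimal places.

4.12150

h = 0.25, n = 4.
h·[y(m₁) + y(m₂) + y(m₃) + y(m₄)] = 0.25·(16.486) = 4.12150.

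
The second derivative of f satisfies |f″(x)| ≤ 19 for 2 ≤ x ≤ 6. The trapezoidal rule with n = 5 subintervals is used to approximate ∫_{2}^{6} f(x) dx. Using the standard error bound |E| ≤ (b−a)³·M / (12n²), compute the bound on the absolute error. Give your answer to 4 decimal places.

4.0533

|E| ≤ (4)³·19 / (12·5²) = 1216/300 = 4.0533.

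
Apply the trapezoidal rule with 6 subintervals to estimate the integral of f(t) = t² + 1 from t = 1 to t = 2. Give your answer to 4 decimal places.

3.3380

h = (2 − 1)/6 = 0.166667.
Nodes t₀,…,t₆ = 1, 1.166667, 1.333333, 1.5, 1.666667, 1.833333, 2.
f(t) = t² + 1: f₀=2, f₁=2.361111, f₂=2.777778, f₃=3.25, f₄=3.777778, f₅=4.361111, f₆=5.
(h/2)·[f₀ + 2f₁ + 2f₂ + 2f₃ + 2f₄ + 2f₅ + f₆] = 0.083333·(40.055556) = 3.3380.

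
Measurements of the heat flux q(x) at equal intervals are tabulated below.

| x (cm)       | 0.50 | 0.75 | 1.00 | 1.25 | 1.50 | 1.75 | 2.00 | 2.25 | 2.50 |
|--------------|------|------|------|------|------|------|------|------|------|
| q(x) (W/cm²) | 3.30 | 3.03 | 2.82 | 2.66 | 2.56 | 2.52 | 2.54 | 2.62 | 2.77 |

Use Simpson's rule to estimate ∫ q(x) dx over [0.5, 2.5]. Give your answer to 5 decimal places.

5.43583

h = 0.25, n = 8.
(h/3)·[y₀ + 4y₁ + 2y₂ + 4y₃ + 2y₄ + 4y₅ + 2y₆ + 4y₇ + y₈] = 0.083333·(65.23) = 5.43583.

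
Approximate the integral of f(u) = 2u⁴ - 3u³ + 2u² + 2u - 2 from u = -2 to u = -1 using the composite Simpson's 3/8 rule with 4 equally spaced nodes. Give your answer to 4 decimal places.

23.3241

h = (-1 − (-2))/3 = 0.333333.
Nodes u₀,…,u₃ = -2, -1.666667, -1.333333, -1.
f(u) = 2u⁴ - 3u³ + 2u² + 2u - 2: f₀=58, f₁=29.543210, f₂=12.320988, f₃=3.
(3h/8)·[f₀ + 3f₁ + 3f₂ + f₃] = 0.125·(186.592593) = 23.3241.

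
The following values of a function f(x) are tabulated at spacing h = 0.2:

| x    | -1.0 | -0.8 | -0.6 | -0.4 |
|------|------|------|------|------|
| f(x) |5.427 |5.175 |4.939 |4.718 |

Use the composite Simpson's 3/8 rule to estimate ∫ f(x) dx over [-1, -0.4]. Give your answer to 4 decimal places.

h = 0.2, n = 3.
(3h/8)·[y₀ + 3y₁ + 3y₂ + y₃] = 0.075·(40.487) = 3.0365.

3.0365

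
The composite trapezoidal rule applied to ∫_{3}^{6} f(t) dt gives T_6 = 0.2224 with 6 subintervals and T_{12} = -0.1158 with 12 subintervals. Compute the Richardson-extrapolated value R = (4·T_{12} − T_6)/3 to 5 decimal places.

-0.22853

R = (4·T_{12} − T_6) / 3 = (4·(-0.1158) − 0.2224)/3 = (-0.6856)/3 = -0.22853.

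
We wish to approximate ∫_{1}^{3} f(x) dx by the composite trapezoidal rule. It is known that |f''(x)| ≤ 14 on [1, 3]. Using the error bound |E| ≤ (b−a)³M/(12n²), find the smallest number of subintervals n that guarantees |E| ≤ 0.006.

Need 112/(12n²) ≤ 0.006.
n² ≥ 112/(12·0.006) = 1555.56 ⇒ n ≥ 39.4405, so the smallest n is 40.

40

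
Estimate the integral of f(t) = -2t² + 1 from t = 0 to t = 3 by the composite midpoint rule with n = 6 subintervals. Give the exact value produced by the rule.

-14.875

h = (3 − 0)/6 = 0.5.
Midpoints m₁,…,m₆ = 0.25, 0.75, 1.25, 1.75, 2.25, 2.75.
f(m₁)=0.875, f(m₂)=-0.125, f(m₃)=-2.125, f(m₄)=-5.125, f(m₅)=-9.125, f(m₆)=-14.125.
h·[f(m₁) + f(m₂) + f(m₃) + f(m₄) + f(m₅) + f(m₆)] = 0.5·(-29.75) = -14.875.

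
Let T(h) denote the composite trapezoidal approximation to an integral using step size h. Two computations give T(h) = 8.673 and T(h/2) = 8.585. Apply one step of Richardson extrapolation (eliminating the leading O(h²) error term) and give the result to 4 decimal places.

8.5557

R = (4·T(h/2) − T(h)) / 3 = (4·8.585 − 8.673)/3 = (25.667)/3 = 8.5557.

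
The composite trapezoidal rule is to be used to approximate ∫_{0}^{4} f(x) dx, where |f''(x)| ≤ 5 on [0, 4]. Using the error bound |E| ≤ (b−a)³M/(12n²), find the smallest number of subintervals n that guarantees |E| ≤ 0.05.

Need 320/(12n²) ≤ 0.05.
n² ≥ 320/(12·0.05) = 533.333 ⇒ n ≥ 23.0940, so the smallest n is 24.

24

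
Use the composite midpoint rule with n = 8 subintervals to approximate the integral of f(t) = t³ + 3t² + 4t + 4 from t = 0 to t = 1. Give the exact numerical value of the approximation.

h = (1 − 0)/8 = 0.125.
Midpoints m₁,…,m₈ = 0.0625, 0.1875, 0.3125, 0.4375, 0.5625, 0.6875, 0.8125, 0.9375.
f(m₁)=4.261962890625, f(m₂)=4.862060546875, f(m₃)=5.573486328125, f(m₄)=6.407958984375, f(m₅)=7.377197265625, f(m₆)=8.492919921875, f(m₇)=9.766845703125, f(m₈)=11.210693359375.
h·[f(m₁) + f(m₂) + f(m₃) + f(m₄) + f(m₅) + f(m₆) + f(m₇) + f(m₈)] = 0.125·(57.953125) = 7.244140625.

7.244140625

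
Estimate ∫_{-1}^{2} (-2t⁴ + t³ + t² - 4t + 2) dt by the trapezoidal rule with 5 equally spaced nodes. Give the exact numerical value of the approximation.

-9.05859375

h = (2 − (-1))/4 = 0.75.
Nodes t₀,…,t₄ = -1, -0.25, 0.5, 1.25, 2.
f(t) = -2t⁴ + t³ + t² - 4t + 2: f₀=4, f₁=3.0390625, f₂=0.25, f₃=-4.3671875, f₄=-26.
(h/2)·[f₀ + 2f₁ + 2f₂ + 2f₃ + f₄] = 0.375·(-24.15625) = -9.05859375.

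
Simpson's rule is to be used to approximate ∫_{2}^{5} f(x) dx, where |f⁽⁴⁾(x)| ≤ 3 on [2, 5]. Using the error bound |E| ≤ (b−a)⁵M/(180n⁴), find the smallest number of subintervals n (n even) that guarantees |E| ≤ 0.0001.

16

Need 729/(180n⁴) ≤ 0.0001.
n⁴ ≥ 729/(180·0.0001) = 40500 ⇒ n ≥ 14.1861, so the smallest even n is 16. (n must be even for Simpson's rule.)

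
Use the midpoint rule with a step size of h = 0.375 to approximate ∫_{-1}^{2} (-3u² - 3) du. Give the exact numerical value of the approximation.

h = (2 − (-1))/8 = 0.375.
Midpoints m₁,…,m₈ = -0.8125, -0.4375, -0.0625, 0.3125, 0.6875, 1.0625, 1.4375, 1.8125.
f(m₁)=-4.98046875, f(m₂)=-3.57421875, f(m₃)=-3.01171875, f(m₄)=-3.29296875, f(m₅)=-4.41796875, f(m₆)=-6.38671875, f(m₇)=-9.19921875, f(m₈)=-12.85546875.
h·[f(m₁) + f(m₂) + f(m₃) + f(m₄) + f(m₅) + f(m₆) + f(m₇) + f(m₈)] = 0.375·(-47.71875) = -17.89453125.

-17.89453125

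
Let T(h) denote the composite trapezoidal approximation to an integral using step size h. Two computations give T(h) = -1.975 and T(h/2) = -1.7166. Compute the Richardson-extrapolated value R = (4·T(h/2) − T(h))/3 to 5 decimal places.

R = (4·T(h/2) − T(h)) / 3 = (4·(-1.7166) − (-1.975))/3 = (-4.8914)/3 = -1.63047.

-1.63047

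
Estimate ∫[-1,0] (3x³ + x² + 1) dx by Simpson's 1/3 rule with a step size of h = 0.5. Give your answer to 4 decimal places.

0.5833

h = (0 − (-1))/2 = 0.5.
Nodes x₀,…,x₂ = -1, -0.5, 0.
f(x) = 3x³ + x² + 1: f₀=-1, f₁=0.875, f₂=1.
(h/3)·[f₀ + 4f₁ + f₂] = 0.166667·(3.5) = 0.5833.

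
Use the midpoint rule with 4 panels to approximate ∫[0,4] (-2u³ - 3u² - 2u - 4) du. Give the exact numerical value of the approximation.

h = (4 − 0)/4 = 1.
Midpoints m₁,…,m₄ = 0.5, 1.5, 2.5, 3.5.
f(m₁)=-6, f(m₂)=-20.5, f(m₃)=-59, f(m₄)=-133.5.
h·[f(m₁) + f(m₂) + f(m₃) + f(m₄)] = 1·(-219) = -219.

-219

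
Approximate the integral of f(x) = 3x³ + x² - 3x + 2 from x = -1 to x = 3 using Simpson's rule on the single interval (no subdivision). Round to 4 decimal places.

65.3333

S = (b−a)/6 · [f(-1) + 4f(1) + f(3)] = 0.666667·[3 + 4·3 + 83] = 65.3333.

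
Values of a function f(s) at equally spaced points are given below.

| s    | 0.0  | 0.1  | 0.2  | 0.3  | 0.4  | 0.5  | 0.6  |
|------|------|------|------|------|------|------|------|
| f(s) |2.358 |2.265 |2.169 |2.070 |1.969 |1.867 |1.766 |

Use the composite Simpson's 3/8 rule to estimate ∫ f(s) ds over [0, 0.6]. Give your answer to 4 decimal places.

1.2403

h = 0.1, n = 6.
(3h/8)·[y₀ + 3y₁ + 3y₂ + 2y₃ + 3y₄ + 3y₅ + y₆] = 0.0375·(33.074) = 1.2403.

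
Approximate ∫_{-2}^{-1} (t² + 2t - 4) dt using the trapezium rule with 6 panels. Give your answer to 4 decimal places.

h = (-1 − (-2))/6 = 0.166667.
Nodes t₀,…,t₆ = -2, -1.833333, -1.666667, -1.5, -1.333333, -1.166667, -1.
f(t) = t² + 2t - 4: f₀=-4, f₁=-4.305556, f₂=-4.555556, f₃=-4.75, f₄=-4.888889, f₅=-4.972222, f₆=-5.
(h/2)·[f₀ + 2f₁ + 2f₂ + 2f₃ + 2f₄ + 2f₅ + f₆] = 0.083333·(-55.944444) = -4.6620.

-4.6620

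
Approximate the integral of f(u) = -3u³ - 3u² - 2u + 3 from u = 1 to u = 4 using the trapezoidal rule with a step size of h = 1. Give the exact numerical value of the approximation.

-273

h = (4 − 1)/3 = 1.
Nodes u₀,…,u₃ = 1, 2, 3, 4.
f(u) = -3u³ - 3u² - 2u + 3: f₀=-5, f₁=-37, f₂=-111, f₃=-245.
(h/2)·[f₀ + 2f₁ + 2f₂ + f₃] = 0.5·(-546) = -273.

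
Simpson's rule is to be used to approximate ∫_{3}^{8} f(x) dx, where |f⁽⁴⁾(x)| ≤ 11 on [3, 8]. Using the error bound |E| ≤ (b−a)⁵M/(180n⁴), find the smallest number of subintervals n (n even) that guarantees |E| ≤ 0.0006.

24

Need 34375/(180n⁴) ≤ 0.0006.
n⁴ ≥ 34375/(180·0.0006) = 318287 ⇒ n ≥ 23.7522, so the smallest even n is 24. (n must be even for Simpson's rule.)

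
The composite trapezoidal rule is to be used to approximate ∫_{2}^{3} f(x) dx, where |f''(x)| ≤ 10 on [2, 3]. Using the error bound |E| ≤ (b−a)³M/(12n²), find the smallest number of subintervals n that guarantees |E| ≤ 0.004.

Need 10/(12n²) ≤ 0.004.
n² ≥ 10/(12·0.004) = 208.333 ⇒ n ≥ 14.4338, so the smallest n is 15.

15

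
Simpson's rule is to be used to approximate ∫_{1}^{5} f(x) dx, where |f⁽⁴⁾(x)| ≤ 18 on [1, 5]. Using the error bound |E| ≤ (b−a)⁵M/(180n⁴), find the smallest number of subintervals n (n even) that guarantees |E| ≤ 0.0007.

Need 18432/(180n⁴) ≤ 0.0007.
n⁴ ≥ 18432/(180·0.0007) = 146286 ⇒ n ≥ 19.5569, so the smallest even n is 20. (n must be even for Simpson's rule.)

20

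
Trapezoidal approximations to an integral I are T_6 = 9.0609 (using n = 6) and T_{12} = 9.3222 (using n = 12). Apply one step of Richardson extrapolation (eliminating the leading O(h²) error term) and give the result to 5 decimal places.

R = (4·T_{12} − T_6) / 3 = (4·9.3222 − 9.0609)/3 = (28.2279)/3 = 9.40930.

9.40930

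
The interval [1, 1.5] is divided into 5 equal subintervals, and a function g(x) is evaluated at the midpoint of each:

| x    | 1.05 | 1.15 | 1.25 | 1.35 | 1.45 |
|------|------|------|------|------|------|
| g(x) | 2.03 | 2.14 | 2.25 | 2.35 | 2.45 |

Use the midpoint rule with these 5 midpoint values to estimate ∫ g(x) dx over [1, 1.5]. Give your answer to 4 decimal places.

1.1220

h = 0.1, n = 5.
h·[y(m₁) + y(m₂) + y(m₃) + y(m₄) + y(m₅)] = 0.1·(11.22) = 1.1220.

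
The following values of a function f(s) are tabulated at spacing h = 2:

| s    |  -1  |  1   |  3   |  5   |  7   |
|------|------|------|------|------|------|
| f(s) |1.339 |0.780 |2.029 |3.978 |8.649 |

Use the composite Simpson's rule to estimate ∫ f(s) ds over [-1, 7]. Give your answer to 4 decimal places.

22.0520

h = 2, n = 4.
(h/3)·[y₀ + 4y₁ + 2y₂ + 4y₃ + y₄] = 0.666667·(33.078) = 22.0520.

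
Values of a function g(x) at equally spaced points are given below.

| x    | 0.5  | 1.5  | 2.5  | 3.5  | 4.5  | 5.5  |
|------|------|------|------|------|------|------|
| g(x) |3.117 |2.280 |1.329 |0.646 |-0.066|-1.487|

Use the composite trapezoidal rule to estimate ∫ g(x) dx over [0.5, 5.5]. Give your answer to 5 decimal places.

5.00400

h = 1, n = 5.
(h/2)·[y₀ + 2y₁ + 2y₂ + 2y₃ + 2y₄ + y₅] = 0.5·(10.008) = 5.00400.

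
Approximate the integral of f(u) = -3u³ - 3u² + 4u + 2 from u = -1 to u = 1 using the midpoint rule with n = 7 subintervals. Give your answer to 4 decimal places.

2.0408

h = (1 − (-1))/7 = 0.285714.
Midpoints m₁,…,m₇ = -0.857143, -0.571429, -0.285714, 0, 0.285714, 0.571429, 0.857143.
f(m₁)=-1.743440, f(m₂)=-0.705539, f(m₃)=0.682216, f(m₄)=2, f(m₅)=2.827988, f(m₆)=2.746356, f(m₇)=1.335277.
h·[f(m₁) + f(m₂) + f(m₃) + f(m₄) + f(m₅) + f(m₆) + f(m₇)] = 0.285714·(7.142857) = 2.0408.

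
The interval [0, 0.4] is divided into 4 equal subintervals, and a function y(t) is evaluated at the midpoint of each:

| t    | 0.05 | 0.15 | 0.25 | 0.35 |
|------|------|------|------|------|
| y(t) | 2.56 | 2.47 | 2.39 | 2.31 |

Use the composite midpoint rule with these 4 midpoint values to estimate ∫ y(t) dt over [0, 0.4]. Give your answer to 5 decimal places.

h = 0.1, n = 4.
h·[y(m₁) + y(m₂) + y(m₃) + y(m₄)] = 0.1·(9.73) = 0.97300.

0.97300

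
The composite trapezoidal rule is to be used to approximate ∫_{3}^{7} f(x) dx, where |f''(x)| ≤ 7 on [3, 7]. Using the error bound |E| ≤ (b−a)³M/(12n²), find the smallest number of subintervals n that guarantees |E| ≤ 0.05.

Need 448/(12n²) ≤ 0.05.
n² ≥ 448/(12·0.05) = 746.667 ⇒ n ≥ 27.3252, so the smallest n is 28.

28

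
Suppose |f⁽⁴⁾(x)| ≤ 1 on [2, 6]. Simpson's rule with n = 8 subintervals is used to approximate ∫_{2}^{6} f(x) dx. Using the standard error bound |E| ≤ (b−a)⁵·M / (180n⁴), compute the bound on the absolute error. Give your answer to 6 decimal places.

0.001389

|E| ≤ (4)⁵·1 / (180·8⁴) = 1024/737280 = 0.001389.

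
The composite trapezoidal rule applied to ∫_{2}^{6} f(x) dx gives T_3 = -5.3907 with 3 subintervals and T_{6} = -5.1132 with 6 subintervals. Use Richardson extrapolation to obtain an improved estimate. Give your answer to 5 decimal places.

R = (4·T_{6} − T_3) / 3 = (4·(-5.1132) − (-5.3907))/3 = (-15.0621)/3 = -5.02070.

-5.02070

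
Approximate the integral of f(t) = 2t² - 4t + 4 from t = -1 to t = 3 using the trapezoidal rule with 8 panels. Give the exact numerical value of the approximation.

h = (3 − (-1))/8 = 0.5.
Nodes t₀,…,t₈ = -1, -0.5, 0, 0.5, 1, 1.5, 2, 2.5, 3.
f(t) = 2t² - 4t + 4: f₀=10, f₁=6.5, f₂=4, f₃=2.5, f₄=2, f₅=2.5, f₆=4, f₇=6.5, f₈=10.
(h/2)·[f₀ + 2f₁ + 2f₂ + 2f₃ + 2f₄ + 2f₅ + 2f₆ + 2f₇ + f₈] = 0.25·(76) = 19.

19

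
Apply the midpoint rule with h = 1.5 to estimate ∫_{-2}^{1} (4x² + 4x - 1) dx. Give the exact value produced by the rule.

0.75

h = (1 − (-2))/2 = 1.5.
Midpoints m₁,…,m₂ = -1.25, 0.25.
f(m₁)=0.25, f(m₂)=0.25.
h·[f(m₁) + f(m₂)] = 1.5·(0.5) = 0.75.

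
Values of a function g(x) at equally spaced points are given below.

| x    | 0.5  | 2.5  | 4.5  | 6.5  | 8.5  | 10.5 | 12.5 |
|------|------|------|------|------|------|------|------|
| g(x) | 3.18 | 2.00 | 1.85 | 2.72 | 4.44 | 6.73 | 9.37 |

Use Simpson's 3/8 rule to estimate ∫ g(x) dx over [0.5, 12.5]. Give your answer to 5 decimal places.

47.28750

h = 2, n = 6.
(3h/8)·[y₀ + 3y₁ + 3y₂ + 2y₃ + 3y₄ + 3y₅ + y₆] = 0.75·(63.05) = 47.28750.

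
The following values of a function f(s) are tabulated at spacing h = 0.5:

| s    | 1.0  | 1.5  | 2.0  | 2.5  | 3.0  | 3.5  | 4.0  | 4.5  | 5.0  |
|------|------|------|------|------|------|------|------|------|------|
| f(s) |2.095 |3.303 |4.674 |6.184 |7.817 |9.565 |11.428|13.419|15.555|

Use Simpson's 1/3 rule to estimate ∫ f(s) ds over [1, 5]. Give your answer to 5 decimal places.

32.56200

h = 0.5, n = 8.
(h/3)·[y₀ + 4y₁ + 2y₂ + 4y₃ + 2y₄ + 4y₅ + 2y₆ + 4y₇ + y₈] = 0.166667·(195.372) = 32.56200.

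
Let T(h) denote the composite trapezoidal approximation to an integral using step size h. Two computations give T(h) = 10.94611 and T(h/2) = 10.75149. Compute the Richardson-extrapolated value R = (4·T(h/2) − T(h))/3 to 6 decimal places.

10.686617

R = (4·T(h/2) − T(h)) / 3 = (4·10.75149 − 10.94611)/3 = (32.05985)/3 = 10.686617.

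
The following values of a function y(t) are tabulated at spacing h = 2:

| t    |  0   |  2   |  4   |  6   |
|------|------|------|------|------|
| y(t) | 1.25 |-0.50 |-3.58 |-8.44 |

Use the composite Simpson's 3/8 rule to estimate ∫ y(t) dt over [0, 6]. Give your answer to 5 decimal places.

h = 2, n = 3.
(3h/8)·[y₀ + 3y₁ + 3y₂ + y₃] = 0.75·(-19.43) = -14.57250.

-14.57250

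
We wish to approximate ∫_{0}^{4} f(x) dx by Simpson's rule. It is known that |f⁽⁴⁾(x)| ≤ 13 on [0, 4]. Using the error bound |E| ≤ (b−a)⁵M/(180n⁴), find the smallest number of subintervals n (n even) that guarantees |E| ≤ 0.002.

Need 13312/(180n⁴) ≤ 0.002.
n⁴ ≥ 13312/(180·0.002) = 36977.8 ⇒ n ≥ 13.8671, so the smallest even n is 14. (n must be even for Simpson's rule.)

14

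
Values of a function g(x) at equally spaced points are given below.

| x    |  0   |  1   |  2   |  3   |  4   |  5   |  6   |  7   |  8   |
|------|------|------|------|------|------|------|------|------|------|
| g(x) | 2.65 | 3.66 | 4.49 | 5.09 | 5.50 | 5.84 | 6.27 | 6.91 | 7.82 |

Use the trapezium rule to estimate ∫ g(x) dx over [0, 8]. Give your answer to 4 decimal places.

42.9950

h = 1, n = 8.
(h/2)·[y₀ + 2y₁ + 2y₂ + 2y₃ + 2y₄ + 2y₅ + 2y₆ + 2y₇ + y₈] = 0.5·(85.99) = 42.9950.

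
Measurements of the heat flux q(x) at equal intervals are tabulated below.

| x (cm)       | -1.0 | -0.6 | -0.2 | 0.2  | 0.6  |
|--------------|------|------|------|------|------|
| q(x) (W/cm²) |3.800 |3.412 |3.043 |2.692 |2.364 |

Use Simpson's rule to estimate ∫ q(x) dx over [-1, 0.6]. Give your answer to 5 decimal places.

4.88880

h = 0.4, n = 4.
(h/3)·[y₀ + 4y₁ + 2y₂ + 4y₃ + y₄] = 0.133333·(36.666) = 4.88880.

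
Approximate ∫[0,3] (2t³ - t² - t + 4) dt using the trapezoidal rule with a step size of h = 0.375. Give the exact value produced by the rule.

39.5625

h = (3 − 0)/8 = 0.375.
Nodes t₀,…,t₈ = 0, 0.375, 0.75, 1.125, 1.5, 1.875, 2.25, 2.625, 3.
f(t) = 2t³ - t² - t + 4: f₀=4, f₁=3.58984375, f₂=3.53125, f₃=4.45703125, f₄=7, f₅=11.79296875, f₆=19.46875, f₇=30.66015625, f₈=46.
(h/2)·[f₀ + 2f₁ + 2f₂ + 2f₃ + 2f₄ + 2f₅ + 2f₆ + 2f₇ + f₈] = 0.1875·(211) = 39.5625.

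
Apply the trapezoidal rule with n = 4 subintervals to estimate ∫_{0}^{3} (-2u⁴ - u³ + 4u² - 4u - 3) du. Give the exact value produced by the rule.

-118.65234375

h = (3 − 0)/4 = 0.75.
Nodes u₀,…,u₄ = 0, 0.75, 1.5, 2.25, 3.
f(u) = -2u⁴ - u³ + 4u² - 4u - 3: f₀=-3, f₁=-4.8046875, f₂=-13.5, f₃=-54.3984375, f₄=-168.
(h/2)·[f₀ + 2f₁ + 2f₂ + 2f₃ + f₄] = 0.375·(-316.40625) = -118.65234375.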